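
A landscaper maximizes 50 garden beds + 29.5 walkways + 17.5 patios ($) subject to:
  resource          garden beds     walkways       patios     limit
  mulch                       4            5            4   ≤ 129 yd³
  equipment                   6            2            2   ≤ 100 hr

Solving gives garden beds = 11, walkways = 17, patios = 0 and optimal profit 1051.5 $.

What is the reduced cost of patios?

At the optimum: mulch uses 129 of 129 (binding); equipment uses 100 of 100 (binding).
Dual feasibility on the basic columns requires 4·y_mulch + 6·y_equipment = 50, 5·y_mulch + 2·y_equipment = 29.5.
This yields shadow prices y_mulch = 3.5, y_equipment = 6.
Reduced cost of patios: c₃ − yᵀa₃ = 17.5 − (3.5·4 + 6·2) = 17.5 − 26 = -8.5.

-8.5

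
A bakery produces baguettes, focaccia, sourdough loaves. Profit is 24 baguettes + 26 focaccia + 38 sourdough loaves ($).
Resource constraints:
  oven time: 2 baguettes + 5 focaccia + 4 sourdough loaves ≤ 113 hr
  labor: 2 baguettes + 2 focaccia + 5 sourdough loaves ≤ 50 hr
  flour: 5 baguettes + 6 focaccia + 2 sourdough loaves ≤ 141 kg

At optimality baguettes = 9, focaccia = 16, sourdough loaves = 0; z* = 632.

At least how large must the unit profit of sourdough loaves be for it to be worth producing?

Check each constraint at x*: oven time 98/113 (slack 15); labor 50/50 (tight); flour 141/141 (tight).
Slack constraints have shadow price 0 (complementary slackness).
Dual feasibility on the basic columns requires 2·y_labor + 5·y_flour = 24, 2·y_labor + 6·y_flour = 26.
This yields shadow prices y_labor = 7, y_flour = 2.
sourdough loaves enters the basis when its profit ≥ yᵀa₃ = 7·5 + 2·2 = 39.

39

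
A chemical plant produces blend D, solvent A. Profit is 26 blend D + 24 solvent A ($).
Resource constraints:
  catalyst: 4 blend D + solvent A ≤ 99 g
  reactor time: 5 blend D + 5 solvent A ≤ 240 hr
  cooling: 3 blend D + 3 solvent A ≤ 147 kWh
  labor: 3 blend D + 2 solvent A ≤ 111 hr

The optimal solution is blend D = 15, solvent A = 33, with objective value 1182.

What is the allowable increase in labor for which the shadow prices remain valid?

2

Binding constraints: reactor time, labor. The basis is B = [[5,5],[3,2]] with det -5.
Per unit increase in labor, x* moves by d = (1, -1).
The basis stays optimal until catalyst becomes binding; allowable increase = 2 hr.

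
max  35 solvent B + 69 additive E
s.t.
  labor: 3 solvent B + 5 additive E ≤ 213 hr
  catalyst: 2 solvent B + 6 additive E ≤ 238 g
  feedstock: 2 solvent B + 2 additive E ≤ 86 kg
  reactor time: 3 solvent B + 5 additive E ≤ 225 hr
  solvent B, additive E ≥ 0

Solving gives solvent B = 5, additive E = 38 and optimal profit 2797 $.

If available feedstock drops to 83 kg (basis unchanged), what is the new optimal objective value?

Check each constraint at x*: labor 205/213 (slack 8); catalyst 238/238 (tight); feedstock 86/86 (tight); reactor time 205/225 (slack 20).
By complementary slackness, y = 0 for the non-binding constraints.
From A_Bᵀ y = c: 2·y_catalyst + 2·y_feedstock = 35; 6·y_catalyst + 2·y_feedstock = 69.
Solving: y_catalyst = 8.5, y_feedstock = 9.
Δz = y_feedstock·Δb = 9 × (-3) = -27, so new z* = 2797 − 27 = 2770.

2770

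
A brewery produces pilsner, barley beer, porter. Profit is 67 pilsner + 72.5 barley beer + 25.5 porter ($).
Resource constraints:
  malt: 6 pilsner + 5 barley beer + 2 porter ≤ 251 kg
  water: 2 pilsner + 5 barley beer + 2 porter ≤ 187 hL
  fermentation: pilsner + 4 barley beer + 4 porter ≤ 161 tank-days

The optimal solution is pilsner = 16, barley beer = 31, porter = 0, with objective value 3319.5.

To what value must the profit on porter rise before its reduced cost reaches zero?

At the optimum: malt uses 251 of 251 (binding); water uses 187 of 187 (binding); fermentation uses 140 of 161 (slack = 21).
Since fermentation is not tight, its dual is 0.
From A_Bᵀ y = c: 6·y_malt + 2·y_water = 67; 5·y_malt + 5·y_water = 72.5.
This yields shadow prices y_malt = 9.5, y_water = 5.
porter enters the basis when its profit ≥ yᵀa₃ = 9.5·2 + 5·2 = 29.

29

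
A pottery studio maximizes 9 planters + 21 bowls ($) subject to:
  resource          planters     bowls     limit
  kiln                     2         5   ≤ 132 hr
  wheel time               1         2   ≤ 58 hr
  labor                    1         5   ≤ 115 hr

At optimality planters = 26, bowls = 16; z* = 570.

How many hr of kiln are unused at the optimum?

kiln used = 2·26 + 5·16 = 132; slack = 132 − 132 = 0.

0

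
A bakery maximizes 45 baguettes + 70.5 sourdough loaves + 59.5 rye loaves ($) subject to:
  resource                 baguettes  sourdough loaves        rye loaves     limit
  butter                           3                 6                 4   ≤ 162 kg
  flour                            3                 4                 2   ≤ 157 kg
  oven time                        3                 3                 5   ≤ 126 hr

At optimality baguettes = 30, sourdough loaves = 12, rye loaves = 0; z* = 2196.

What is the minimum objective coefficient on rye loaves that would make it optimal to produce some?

At the optimum: butter uses 162 of 162 (binding); flour uses 138 of 157 (slack = 19); oven time uses 126 of 126 (binding).
By complementary slackness, y = 0 for the non-binding constraint.
The binding rows give the dual system: 3·y_butter + 3·y_oven time = 45 and 6·y_butter + 3·y_oven time = 70.5.
Solving: y_butter = 8.5, y_oven time = 6.5.
rye loaves enters the basis when its profit ≥ yᵀa₃ = 8.5·4 + 6.5·5 = 66.5.

66.5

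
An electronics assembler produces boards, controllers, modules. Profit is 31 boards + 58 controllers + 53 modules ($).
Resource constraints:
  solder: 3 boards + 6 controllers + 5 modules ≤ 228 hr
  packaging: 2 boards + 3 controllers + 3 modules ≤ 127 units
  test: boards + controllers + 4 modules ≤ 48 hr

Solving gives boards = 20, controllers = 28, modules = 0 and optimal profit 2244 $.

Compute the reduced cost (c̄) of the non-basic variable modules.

-8

At the optimum: solder uses 228 of 228 (binding); packaging uses 124 of 127 (slack = 3); test uses 48 of 48 (binding).
By complementary slackness, y = 0 for the non-binding constraint.
The binding rows give the dual system: 3·y_solder + 1·y_test = 31 and 6·y_solder + 1·y_test = 58.
This yields shadow prices y_solder = 9, y_test = 4.
Reduced cost of modules: c₃ − yᵀa₃ = 53 − (9·5 + 4·4) = 53 − 61 = -8.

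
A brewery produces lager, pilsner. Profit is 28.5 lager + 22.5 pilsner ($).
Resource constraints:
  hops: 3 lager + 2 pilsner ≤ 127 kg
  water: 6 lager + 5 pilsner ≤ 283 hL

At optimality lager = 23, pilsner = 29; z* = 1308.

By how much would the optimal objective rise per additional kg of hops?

Check each constraint at x*: hops 127/127 (tight); water 283/283 (tight).
The binding rows give the dual system: 3·y_hops + 6·y_water = 28.5 and 2·y_hops + 5·y_water = 22.5.
Solving: y_hops = 2.5, y_water = 3.5.
Shadow price of hops = 2.5.

2.5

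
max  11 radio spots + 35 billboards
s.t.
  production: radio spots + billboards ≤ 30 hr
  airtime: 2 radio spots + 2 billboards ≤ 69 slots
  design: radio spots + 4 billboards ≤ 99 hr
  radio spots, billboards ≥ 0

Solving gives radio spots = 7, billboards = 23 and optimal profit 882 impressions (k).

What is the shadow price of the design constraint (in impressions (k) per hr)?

8

Binding: production and design. Non-binding: airtime (9 unused).
By complementary slackness, y = 0 for the non-binding constraint.
Dual feasibility on the basic columns requires 1·y_production + 1·y_design = 11, 1·y_production + 4·y_design = 35.
Solving: y_production = 3, y_design = 8.
Shadow price of design = 8.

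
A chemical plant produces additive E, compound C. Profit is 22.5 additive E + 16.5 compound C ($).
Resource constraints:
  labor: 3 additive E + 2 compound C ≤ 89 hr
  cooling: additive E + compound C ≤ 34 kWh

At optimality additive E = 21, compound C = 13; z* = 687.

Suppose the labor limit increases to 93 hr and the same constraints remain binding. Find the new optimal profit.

Both labor and cooling are binding at x*.
Dual feasibility on the basic columns requires 3·y_labor + 1·y_cooling = 22.5, 2·y_labor + 1·y_cooling = 16.5.
Solving: y_labor = 6, y_cooling = 4.5.
Δz = y_labor·Δb = 6 × (4) = 24, so new z* = 687 + 24 = 711.

711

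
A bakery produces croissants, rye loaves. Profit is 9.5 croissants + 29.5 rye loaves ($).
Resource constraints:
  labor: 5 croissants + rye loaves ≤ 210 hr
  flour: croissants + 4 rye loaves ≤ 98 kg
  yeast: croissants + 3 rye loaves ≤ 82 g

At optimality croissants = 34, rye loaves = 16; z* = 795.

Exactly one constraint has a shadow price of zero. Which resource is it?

labor

labor: 186/210 (slack 24)
flour: 98/98 (binding)
yeast: 82/82 (binding)
By complementary slackness, a constraint with positive slack has shadow price 0 → labor.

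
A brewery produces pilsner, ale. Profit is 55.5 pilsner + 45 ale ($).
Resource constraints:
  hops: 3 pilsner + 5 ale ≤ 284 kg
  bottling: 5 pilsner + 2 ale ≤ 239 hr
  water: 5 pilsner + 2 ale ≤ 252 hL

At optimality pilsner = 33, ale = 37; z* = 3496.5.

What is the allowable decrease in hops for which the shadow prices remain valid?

Binding constraints: hops, bottling. The basis is B = [[3,5],[5,2]] with det -19.
Per unit decrease in hops, x* moves by d = (0.1053, -0.2632).
The basis stays optimal until ale reaches 0; allowable decrease = 140.6 kg.

140.6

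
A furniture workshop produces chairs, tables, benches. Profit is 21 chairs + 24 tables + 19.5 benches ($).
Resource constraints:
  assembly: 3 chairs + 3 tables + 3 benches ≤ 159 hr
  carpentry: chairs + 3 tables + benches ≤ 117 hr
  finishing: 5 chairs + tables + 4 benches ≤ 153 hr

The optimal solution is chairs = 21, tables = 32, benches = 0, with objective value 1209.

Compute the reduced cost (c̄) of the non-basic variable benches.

At the optimum: assembly uses 159 of 159 (binding); carpentry uses 117 of 117 (binding); finishing uses 137 of 153 (slack = 16).
Slack constraints have shadow price 0 (complementary slackness).
The binding rows give the dual system: 3·y_assembly + 1·y_carpentry = 21 and 3·y_assembly + 3·y_carpentry = 24.
Solving: y_assembly = 6.5, y_carpentry = 1.5.
Reduced cost of benches: c₃ − yᵀa₃ = 19.5 − (6.5·3 + 1.5·1) = 19.5 − 21 = -1.5.

-1.5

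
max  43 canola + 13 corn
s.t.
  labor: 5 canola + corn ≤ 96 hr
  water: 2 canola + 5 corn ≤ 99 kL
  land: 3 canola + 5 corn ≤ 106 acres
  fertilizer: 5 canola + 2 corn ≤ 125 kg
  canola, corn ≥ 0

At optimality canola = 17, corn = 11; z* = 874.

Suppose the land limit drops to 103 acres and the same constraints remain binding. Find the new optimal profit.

871

Binding: labor and land. Non-binding: water (10 unused), fertilizer (18 unused).
By complementary slackness, y = 0 for the non-binding constraints.
Dual feasibility on the basic columns requires 5·y_labor + 3·y_land = 43, 1·y_labor + 5·y_land = 13.
Solving: y_labor = 8, y_land = 1.
Δz = y_land·Δb = 1 × (-3) = -3, so new z* = 874 − 3 = 871.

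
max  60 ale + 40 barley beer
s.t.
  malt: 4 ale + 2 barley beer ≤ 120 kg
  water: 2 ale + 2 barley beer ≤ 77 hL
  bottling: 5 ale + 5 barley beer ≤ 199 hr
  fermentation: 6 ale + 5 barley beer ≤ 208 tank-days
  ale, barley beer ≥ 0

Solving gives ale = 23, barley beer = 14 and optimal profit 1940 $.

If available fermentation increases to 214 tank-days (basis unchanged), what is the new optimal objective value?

1970

At the optimum: malt uses 120 of 120 (binding); water uses 74 of 77 (slack = 3); bottling uses 185 of 199 (slack = 14); fermentation uses 208 of 208 (binding).
Since water, bottling are not tight, their duals are 0.
Dual feasibility on the basic columns requires 4·y_malt + 6·y_fermentation = 60, 2·y_malt + 5·y_fermentation = 40.
Solving: y_malt = 7.5, y_fermentation = 5.
Δz = y_fermentation·Δb = 5 × (6) = 30, so new z* = 1940 + 30 = 1970.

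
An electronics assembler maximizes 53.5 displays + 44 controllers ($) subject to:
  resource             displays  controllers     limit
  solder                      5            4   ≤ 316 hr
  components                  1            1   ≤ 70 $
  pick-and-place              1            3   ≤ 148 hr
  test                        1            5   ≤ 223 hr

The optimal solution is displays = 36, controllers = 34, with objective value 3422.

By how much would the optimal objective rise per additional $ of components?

6

At the optimum: solder uses 316 of 316 (binding); components uses 70 of 70 (binding); pick-and-place uses 138 of 148 (slack = 10); test uses 206 of 223 (slack = 17).
Slack constraints have shadow price 0 (complementary slackness).
From A_Bᵀ y = c: 5·y_solder + 1·y_components = 53.5; 4·y_solder + 1·y_components = 44.
→ y_solder = 9.5 and y_components = 6.
Shadow price of components = 6.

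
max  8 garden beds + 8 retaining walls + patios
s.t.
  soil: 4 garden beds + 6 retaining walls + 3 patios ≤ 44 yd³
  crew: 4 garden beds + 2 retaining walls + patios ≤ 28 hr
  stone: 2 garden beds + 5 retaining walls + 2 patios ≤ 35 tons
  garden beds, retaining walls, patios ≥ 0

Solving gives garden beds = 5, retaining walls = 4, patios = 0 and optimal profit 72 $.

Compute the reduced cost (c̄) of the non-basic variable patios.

-3

At the optimum: soil uses 44 of 44 (binding); crew uses 28 of 28 (binding); stone uses 30 of 35 (slack = 5).
Slack constraints have shadow price 0 (complementary slackness).
From A_Bᵀ y = c: 4·y_soil + 4·y_crew = 8; 6·y_soil + 2·y_crew = 8.
→ y_soil = 1 and y_crew = 1.
Reduced cost of patios: c₃ − yᵀa₃ = 1 − (1·3 + 1·1) = 1 − 4 = -3.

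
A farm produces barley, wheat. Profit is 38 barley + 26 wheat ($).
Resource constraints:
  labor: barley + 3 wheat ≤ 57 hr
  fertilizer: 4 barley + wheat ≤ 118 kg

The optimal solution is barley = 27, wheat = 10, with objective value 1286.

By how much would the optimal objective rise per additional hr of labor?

Check each constraint at x*: labor 57/57 (tight); fertilizer 118/118 (tight).
From A_Bᵀ y = c: 1·y_labor + 4·y_fertilizer = 38; 3·y_labor + 1·y_fertilizer = 26.
This yields shadow prices y_labor = 6, y_fertilizer = 8.
Shadow price of labor = 6.

6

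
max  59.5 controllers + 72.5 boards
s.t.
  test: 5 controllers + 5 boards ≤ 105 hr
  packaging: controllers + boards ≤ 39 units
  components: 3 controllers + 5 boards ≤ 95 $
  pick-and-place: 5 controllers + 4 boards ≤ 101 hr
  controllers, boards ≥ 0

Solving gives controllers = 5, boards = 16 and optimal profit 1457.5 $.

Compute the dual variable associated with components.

6.5

At the optimum: test uses 105 of 105 (binding); packaging uses 21 of 39 (slack = 18); components uses 95 of 95 (binding); pick-and-place uses 89 of 101 (slack = 12).
By complementary slackness, y = 0 for the non-binding constraints.
The binding rows give the dual system: 5·y_test + 3·y_components = 59.5 and 5·y_test + 5·y_components = 72.5.
Solving: y_test = 8, y_components = 6.5.
Shadow price of components = 6.5.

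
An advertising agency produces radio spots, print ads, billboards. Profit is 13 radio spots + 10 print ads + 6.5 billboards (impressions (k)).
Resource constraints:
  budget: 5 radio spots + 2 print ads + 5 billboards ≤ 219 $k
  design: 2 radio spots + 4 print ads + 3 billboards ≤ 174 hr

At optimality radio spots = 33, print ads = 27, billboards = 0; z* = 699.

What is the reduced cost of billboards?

At the optimum: budget uses 219 of 219 (binding); design uses 174 of 174 (binding).
From A_Bᵀ y = c: 5·y_budget + 2·y_design = 13; 2·y_budget + 4·y_design = 10.
This yields shadow prices y_budget = 2, y_design = 1.5.
Reduced cost of billboards: c₃ − yᵀa₃ = 6.5 − (2·5 + 1.5·3) = 6.5 − 14.5 = -8.

-8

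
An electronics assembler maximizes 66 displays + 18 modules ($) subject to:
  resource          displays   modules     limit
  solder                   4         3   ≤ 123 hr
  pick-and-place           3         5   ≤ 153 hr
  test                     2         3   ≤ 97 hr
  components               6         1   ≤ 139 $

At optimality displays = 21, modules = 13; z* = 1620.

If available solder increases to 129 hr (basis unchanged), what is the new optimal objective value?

1638

Binding: solder and components. Non-binding: pick-and-place (25 unused), test (16 unused).
Since pick-and-place, test are not tight, their duals are 0.
Dual feasibility on the basic columns requires 4·y_solder + 6·y_components = 66, 3·y_solder + 1·y_components = 18.
Solving: y_solder = 3, y_components = 9.
Δz = y_solder·Δb = 3 × (6) = 18, so new z* = 1620 + 18 = 1638.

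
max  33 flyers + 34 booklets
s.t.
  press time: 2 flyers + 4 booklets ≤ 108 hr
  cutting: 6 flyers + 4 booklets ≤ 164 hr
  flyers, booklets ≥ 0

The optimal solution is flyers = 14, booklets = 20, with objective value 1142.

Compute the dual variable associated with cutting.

Both press time and cutting are binding at x*.
Dual feasibility on the basic columns requires 2·y_press time + 6·y_cutting = 33, 4·y_press time + 4·y_cutting = 34.
→ y_press time = 4.5 and y_cutting = 4.
Shadow price of cutting = 4.

4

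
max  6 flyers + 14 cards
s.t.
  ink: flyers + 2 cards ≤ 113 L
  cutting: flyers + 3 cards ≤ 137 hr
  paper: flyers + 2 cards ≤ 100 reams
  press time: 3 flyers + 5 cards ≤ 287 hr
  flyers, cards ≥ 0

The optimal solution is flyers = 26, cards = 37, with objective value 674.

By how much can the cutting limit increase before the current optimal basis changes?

Binding constraints: cutting, paper. The basis is B = [[1,3],[1,2]] with det -1.
Per unit increase in cutting, x* moves by d = (-2, 1).
The basis stays optimal until flyers reaches 0; allowable increase = 13 hr.

13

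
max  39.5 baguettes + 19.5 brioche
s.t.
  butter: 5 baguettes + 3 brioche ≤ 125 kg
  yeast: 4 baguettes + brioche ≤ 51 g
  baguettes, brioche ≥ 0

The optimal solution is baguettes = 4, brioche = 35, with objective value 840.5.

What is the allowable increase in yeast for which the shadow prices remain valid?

Binding constraints: butter, yeast. The basis is B = [[5,3],[4,1]] with det -7.
Per unit increase in yeast, x* moves by d = (0.4286, -0.7143).
The basis stays optimal until brioche reaches 0; allowable increase = 49 g.

49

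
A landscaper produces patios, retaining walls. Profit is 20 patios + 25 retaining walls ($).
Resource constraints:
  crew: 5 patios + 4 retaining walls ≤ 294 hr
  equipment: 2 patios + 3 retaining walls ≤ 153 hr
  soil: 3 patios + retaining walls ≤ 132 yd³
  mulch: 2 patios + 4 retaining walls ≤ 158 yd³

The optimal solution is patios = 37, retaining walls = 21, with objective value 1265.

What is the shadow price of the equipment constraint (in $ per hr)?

Binding: soil and mulch. Non-binding: crew (25 unused), equipment (16 unused).
By complementary slackness, y = 0 for the non-binding constraints.
The binding rows give the dual system: 3·y_soil + 2·y_mulch = 20 and 1·y_soil + 4·y_mulch = 25.
Solving: y_soil = 3, y_mulch = 5.5.
Shadow price of equipment = 0.

0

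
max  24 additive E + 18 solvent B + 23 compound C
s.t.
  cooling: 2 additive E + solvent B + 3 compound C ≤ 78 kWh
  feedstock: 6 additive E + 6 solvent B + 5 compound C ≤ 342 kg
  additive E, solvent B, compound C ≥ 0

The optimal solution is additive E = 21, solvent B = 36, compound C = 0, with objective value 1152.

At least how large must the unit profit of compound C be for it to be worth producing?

Check each constraint at x*: cooling 78/78 (tight); feedstock 342/342 (tight).
The binding rows give the dual system: 2·y_cooling + 6·y_feedstock = 24 and 1·y_cooling + 6·y_feedstock = 18.
This yields shadow prices y_cooling = 6, y_feedstock = 2.
compound C enters the basis when its profit ≥ yᵀa₃ = 6·3 + 2·5 = 28.

28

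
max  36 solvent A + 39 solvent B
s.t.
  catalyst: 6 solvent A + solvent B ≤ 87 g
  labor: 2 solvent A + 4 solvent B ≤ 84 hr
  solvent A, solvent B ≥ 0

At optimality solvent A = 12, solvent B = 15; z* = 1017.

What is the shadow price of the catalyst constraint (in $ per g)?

3

At the optimum: catalyst uses 87 of 87 (binding); labor uses 84 of 84 (binding).
Dual feasibility on the basic columns requires 6·y_catalyst + 2·y_labor = 36, 1·y_catalyst + 4·y_labor = 39.
→ y_catalyst = 3 and y_labor = 9.
Shadow price of catalyst = 3.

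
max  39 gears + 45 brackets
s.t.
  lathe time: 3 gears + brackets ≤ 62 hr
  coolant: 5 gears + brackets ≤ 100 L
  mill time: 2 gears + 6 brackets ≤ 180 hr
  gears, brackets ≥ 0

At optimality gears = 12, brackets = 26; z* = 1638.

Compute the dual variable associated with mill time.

At the optimum: lathe time uses 62 of 62 (binding); coolant uses 86 of 100 (slack = 14); mill time uses 180 of 180 (binding).
By complementary slackness, y = 0 for the non-binding constraint.
The binding rows give the dual system: 3·y_lathe time + 2·y_mill time = 39 and 1·y_lathe time + 6·y_mill time = 45.
→ y_lathe time = 9 and y_mill time = 6.
Shadow price of mill time = 6.

6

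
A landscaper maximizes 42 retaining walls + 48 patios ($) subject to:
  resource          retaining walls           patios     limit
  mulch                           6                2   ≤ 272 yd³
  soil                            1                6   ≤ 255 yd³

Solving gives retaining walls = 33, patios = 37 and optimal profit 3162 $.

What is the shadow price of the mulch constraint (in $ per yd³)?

At the optimum: mulch uses 272 of 272 (binding); soil uses 255 of 255 (binding).
The binding rows give the dual system: 6·y_mulch + 1·y_soil = 42 and 2·y_mulch + 6·y_soil = 48.
→ y_mulch = 6 and y_soil = 6.
Shadow price of mulch = 6.

6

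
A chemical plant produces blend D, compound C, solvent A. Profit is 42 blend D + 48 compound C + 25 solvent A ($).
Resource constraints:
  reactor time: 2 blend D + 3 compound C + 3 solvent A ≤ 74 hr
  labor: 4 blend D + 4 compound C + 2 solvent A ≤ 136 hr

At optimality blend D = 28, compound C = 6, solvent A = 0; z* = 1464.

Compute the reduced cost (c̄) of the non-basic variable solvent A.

At the optimum: reactor time uses 74 of 74 (binding); labor uses 136 of 136 (binding).
Dual feasibility on the basic columns requires 2·y_reactor time + 4·y_labor = 42, 3·y_reactor time + 4·y_labor = 48.
This yields shadow prices y_reactor time = 6, y_labor = 7.5.
Reduced cost of solvent A: c₃ − yᵀa₃ = 25 − (6·3 + 7.5·2) = 25 − 33 = -8.

-8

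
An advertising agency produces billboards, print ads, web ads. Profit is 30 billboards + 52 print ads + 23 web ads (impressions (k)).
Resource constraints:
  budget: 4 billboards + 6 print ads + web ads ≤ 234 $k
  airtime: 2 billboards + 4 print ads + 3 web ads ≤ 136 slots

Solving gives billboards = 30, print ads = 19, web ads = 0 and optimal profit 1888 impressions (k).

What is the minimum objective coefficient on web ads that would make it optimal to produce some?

Both budget and airtime are binding at x*.
Dual feasibility on the basic columns requires 4·y_budget + 2·y_airtime = 30, 6·y_budget + 4·y_airtime = 52.
This yields shadow prices y_budget = 4, y_airtime = 7.
web ads enters the basis when its profit ≥ yᵀa₃ = 4·1 + 7·3 = 25.

25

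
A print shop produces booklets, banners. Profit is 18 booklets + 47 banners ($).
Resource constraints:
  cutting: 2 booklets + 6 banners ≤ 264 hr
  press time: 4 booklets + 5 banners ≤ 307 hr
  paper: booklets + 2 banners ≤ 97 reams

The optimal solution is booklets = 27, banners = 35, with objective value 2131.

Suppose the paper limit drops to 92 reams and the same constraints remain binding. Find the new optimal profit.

Binding: cutting and paper. Non-binding: press time (24 unused).
Slack constraints have shadow price 0 (complementary slackness).
From A_Bᵀ y = c: 2·y_cutting + 1·y_paper = 18; 6·y_cutting + 2·y_paper = 47.
This yields shadow prices y_cutting = 5.5, y_paper = 7.
Δz = y_paper·Δb = 7 × (-5) = -35, so new z* = 2131 − 35 = 2096.

2096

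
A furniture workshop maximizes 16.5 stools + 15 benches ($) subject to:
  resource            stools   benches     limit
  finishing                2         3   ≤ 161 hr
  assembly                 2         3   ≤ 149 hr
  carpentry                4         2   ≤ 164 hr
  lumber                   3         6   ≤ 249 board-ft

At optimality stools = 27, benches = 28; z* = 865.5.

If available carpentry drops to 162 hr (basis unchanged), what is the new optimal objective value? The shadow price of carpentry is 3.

859.5

Δb = -2, so new z* = 865.5 + (3)·(-2) = 865.5 − 6 = 859.5.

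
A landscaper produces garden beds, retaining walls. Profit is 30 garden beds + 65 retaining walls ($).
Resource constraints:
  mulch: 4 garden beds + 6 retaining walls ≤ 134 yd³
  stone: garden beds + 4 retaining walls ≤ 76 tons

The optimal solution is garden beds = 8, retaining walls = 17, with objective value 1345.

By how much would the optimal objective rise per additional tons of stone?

At the optimum: mulch uses 134 of 134 (binding); stone uses 76 of 76 (binding).
The binding rows give the dual system: 4·y_mulch + 1·y_stone = 30 and 6·y_mulch + 4·y_stone = 65.
Solving: y_mulch = 5.5, y_stone = 8.
Shadow price of stone = 8.

8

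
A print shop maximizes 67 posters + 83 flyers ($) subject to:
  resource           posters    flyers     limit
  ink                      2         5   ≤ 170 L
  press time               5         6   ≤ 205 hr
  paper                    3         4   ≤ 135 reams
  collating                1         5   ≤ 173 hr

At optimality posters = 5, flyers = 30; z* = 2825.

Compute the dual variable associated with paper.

6.5

Binding: press time and paper. Non-binding: ink (10 unused), collating (18 unused).
Slack constraints have shadow price 0 (complementary slackness).
The binding rows give the dual system: 5·y_press time + 3·y_paper = 67 and 6·y_press time + 4·y_paper = 83.
→ y_press time = 9.5 and y_paper = 6.5.
Shadow price of paper = 6.5.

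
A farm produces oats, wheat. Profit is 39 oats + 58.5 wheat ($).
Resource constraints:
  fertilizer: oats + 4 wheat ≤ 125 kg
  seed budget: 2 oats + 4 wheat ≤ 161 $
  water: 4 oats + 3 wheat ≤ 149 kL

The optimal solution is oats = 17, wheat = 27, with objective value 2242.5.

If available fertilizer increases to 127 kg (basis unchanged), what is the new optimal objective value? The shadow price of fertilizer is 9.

Δb = 2, so new z* = 2242.5 + (9)·(2) = 2242.5 + 18 = 2260.5.

2260.5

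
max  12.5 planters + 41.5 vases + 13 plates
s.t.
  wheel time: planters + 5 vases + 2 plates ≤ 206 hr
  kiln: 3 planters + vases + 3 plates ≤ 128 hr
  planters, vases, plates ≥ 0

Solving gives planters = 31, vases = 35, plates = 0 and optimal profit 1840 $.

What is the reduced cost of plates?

Check each constraint at x*: wheel time 206/206 (tight); kiln 128/128 (tight).
The binding rows give the dual system: 1·y_wheel time + 3·y_kiln = 12.5 and 5·y_wheel time + 1·y_kiln = 41.5.
→ y_wheel time = 8 and y_kiln = 1.5.
Reduced cost of plates: c₃ − yᵀa₃ = 13 − (8·2 + 1.5·3) = 13 − 20.5 = -7.5.

-7.5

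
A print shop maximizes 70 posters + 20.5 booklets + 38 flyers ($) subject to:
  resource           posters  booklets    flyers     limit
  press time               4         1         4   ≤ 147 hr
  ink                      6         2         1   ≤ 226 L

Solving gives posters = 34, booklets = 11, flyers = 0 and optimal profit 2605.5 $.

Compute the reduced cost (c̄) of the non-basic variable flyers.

-2

Both press time and ink are binding at x*.
From A_Bᵀ y = c: 4·y_press time + 6·y_ink = 70; 1·y_press time + 2·y_ink = 20.5.
→ y_press time = 8.5 and y_ink = 6.
Reduced cost of flyers: c₃ − yᵀa₃ = 38 − (8.5·4 + 6·1) = 38 − 40 = -2.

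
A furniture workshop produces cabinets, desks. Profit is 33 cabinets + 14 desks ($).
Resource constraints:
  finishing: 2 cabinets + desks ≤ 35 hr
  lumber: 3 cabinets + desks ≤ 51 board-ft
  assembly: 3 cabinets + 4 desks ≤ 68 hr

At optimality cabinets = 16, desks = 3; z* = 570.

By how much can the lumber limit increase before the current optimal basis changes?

1.5

Binding constraints: finishing, lumber. The basis is B = [[2,1],[3,1]] with det -1.
Per unit increase in lumber, x* moves by d = (1, -2).
The basis stays optimal until desks reaches 0; allowable increase = 1.5 board-ft.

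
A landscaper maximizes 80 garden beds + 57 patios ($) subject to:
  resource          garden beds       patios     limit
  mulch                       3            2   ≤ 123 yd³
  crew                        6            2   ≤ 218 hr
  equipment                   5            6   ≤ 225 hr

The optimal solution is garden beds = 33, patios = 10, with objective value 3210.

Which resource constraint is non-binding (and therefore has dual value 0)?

mulch

mulch: 119/123 (slack 4)
crew: 218/218 (binding)
equipment: 225/225 (binding)
By complementary slackness, a constraint with positive slack has shadow price 0 → mulch.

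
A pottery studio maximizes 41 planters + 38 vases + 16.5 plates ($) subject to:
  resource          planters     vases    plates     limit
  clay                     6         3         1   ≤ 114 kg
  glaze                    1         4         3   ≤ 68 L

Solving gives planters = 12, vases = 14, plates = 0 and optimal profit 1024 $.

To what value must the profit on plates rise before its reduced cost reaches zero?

Both clay and glaze are binding at x*.
From A_Bᵀ y = c: 6·y_clay + 1·y_glaze = 41; 3·y_clay + 4·y_glaze = 38.
This yields shadow prices y_clay = 6, y_glaze = 5.
plates enters the basis when its profit ≥ yᵀa₃ = 6·1 + 5·3 = 21.

21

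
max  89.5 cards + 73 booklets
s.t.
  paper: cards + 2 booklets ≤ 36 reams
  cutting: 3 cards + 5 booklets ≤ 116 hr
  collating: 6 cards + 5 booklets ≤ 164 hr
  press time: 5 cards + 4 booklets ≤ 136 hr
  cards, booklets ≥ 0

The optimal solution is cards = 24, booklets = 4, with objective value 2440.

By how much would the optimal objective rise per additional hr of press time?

9.5

At the optimum: paper uses 32 of 36 (slack = 4); cutting uses 92 of 116 (slack = 24); collating uses 164 of 164 (binding); press time uses 136 of 136 (binding).
By complementary slackness, y = 0 for the non-binding constraints.
From A_Bᵀ y = c: 6·y_collating + 5·y_press time = 89.5; 5·y_collating + 4·y_press time = 73.
This yields shadow prices y_collating = 7, y_press time = 9.5.
Shadow price of press time = 9.5.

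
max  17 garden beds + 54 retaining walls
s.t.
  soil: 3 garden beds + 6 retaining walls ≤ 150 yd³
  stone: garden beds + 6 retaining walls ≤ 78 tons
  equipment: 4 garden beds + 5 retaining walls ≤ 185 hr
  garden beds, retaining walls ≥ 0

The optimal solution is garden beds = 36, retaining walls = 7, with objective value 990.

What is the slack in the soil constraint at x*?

soil used = 3·36 + 6·7 = 150; slack = 150 − 150 = 0.

0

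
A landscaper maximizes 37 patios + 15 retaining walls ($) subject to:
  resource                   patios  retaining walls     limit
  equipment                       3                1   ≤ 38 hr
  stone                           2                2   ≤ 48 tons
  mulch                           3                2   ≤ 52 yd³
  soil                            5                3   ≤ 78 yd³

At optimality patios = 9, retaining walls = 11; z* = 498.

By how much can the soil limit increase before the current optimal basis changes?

4

Binding constraints: equipment, soil. The basis is B = [[3,1],[5,3]] with det 4.
Per unit increase in soil, x* moves by d = (-0.25, 0.75).
The basis stays optimal until mulch becomes binding; allowable increase = 4 yd³.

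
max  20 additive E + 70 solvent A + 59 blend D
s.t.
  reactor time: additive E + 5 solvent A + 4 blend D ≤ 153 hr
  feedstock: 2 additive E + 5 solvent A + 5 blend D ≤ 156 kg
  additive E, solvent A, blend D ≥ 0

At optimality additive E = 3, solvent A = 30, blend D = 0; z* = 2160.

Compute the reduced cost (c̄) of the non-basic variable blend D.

Both reactor time and feedstock are binding at x*.
The binding rows give the dual system: 1·y_reactor time + 2·y_feedstock = 20 and 5·y_reactor time + 5·y_feedstock = 70.
Solving: y_reactor time = 8, y_feedstock = 6.
Reduced cost of blend D: c₃ − yᵀa₃ = 59 − (8·4 + 6·5) = 59 − 62 = -3.

-3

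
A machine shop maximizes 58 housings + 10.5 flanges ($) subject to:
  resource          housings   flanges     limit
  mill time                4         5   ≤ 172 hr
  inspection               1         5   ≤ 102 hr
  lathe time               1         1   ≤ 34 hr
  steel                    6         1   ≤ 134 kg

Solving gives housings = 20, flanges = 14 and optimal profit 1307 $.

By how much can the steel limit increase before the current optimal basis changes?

70

Binding constraints: lathe time, steel. The basis is B = [[1,1],[6,1]] with det -5.
Per unit increase in steel, x* moves by d = (0.2, -0.2).
The basis stays optimal until flanges reaches 0; allowable increase = 70 kg.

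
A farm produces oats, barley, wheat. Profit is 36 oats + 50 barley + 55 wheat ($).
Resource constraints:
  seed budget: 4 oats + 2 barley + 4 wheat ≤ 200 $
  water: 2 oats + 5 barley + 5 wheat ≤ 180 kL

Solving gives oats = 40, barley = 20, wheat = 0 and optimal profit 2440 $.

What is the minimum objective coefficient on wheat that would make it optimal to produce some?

60

Check each constraint at x*: seed budget 200/200 (tight); water 180/180 (tight).
The binding rows give the dual system: 4·y_seed budget + 2·y_water = 36 and 2·y_seed budget + 5·y_water = 50.
→ y_seed budget = 5 and y_water = 8.
wheat enters the basis when its profit ≥ yᵀa₃ = 5·4 + 8·5 = 60.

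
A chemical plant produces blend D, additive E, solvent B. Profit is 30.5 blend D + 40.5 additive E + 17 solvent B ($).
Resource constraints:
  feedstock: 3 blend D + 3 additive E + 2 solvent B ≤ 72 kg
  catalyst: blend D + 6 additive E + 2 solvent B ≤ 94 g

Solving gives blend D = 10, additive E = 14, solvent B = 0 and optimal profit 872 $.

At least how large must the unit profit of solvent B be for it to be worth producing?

Both feedstock and catalyst are binding at x*.
The binding rows give the dual system: 3·y_feedstock + 1·y_catalyst = 30.5 and 3·y_feedstock + 6·y_catalyst = 40.5.
This yields shadow prices y_feedstock = 9.5, y_catalyst = 2.
solvent B enters the basis when its profit ≥ yᵀa₃ = 9.5·2 + 2·2 = 23.

23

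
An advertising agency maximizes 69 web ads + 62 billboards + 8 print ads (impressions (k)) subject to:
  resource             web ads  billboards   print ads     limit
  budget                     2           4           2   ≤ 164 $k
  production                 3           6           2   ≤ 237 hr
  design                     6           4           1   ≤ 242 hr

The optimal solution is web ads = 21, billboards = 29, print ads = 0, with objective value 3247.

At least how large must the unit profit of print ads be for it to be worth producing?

17.5

At the optimum: budget uses 158 of 164 (slack = 6); production uses 237 of 237 (binding); design uses 242 of 242 (binding).
Since budget is not tight, its dual is 0.
Dual feasibility on the basic columns requires 3·y_production + 6·y_design = 69, 6·y_production + 4·y_design = 62.
Solving: y_production = 4, y_design = 9.5.
print ads enters the basis when its profit ≥ yᵀa₃ = 4·2 + 9.5·1 = 17.5.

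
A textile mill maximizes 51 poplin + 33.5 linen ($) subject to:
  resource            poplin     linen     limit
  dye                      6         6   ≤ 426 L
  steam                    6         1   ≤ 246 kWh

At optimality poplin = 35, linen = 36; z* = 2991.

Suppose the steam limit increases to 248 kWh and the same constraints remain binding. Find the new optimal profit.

Both dye and steam are binding at x*.
Dual feasibility on the basic columns requires 6·y_dye + 6·y_steam = 51, 6·y_dye + 1·y_steam = 33.5.
Solving: y_dye = 5, y_steam = 3.5.
Δz = y_steam·Δb = 3.5 × (2) = 7, so new z* = 2991 + 7 = 2998.

2998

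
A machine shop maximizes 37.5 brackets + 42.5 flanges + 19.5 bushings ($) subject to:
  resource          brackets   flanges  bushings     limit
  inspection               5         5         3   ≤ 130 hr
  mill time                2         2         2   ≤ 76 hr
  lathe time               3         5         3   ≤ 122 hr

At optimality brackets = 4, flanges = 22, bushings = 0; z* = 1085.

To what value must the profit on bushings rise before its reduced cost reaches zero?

At the optimum: inspection uses 130 of 130 (binding); mill time uses 52 of 76 (slack = 24); lathe time uses 122 of 122 (binding).
Since mill time is not tight, its dual is 0.
From A_Bᵀ y = c: 5·y_inspection + 3·y_lathe time = 37.5; 5·y_inspection + 5·y_lathe time = 42.5.
This yields shadow prices y_inspection = 6, y_lathe time = 2.5.
bushings enters the basis when its profit ≥ yᵀa₃ = 6·3 + 2.5·3 = 25.5.

25.5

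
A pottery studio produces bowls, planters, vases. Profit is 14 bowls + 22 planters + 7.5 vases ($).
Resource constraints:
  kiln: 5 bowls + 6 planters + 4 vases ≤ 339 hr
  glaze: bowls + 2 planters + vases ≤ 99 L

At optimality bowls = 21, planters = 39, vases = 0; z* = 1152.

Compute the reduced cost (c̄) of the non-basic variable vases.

-5

Check each constraint at x*: kiln 339/339 (tight); glaze 99/99 (tight).
The binding rows give the dual system: 5·y_kiln + 1·y_glaze = 14 and 6·y_kiln + 2·y_glaze = 22.
Solving: y_kiln = 1.5, y_glaze = 6.5.
Reduced cost of vases: c₃ − yᵀa₃ = 7.5 − (1.5·4 + 6.5·1) = 7.5 − 12.5 = -5.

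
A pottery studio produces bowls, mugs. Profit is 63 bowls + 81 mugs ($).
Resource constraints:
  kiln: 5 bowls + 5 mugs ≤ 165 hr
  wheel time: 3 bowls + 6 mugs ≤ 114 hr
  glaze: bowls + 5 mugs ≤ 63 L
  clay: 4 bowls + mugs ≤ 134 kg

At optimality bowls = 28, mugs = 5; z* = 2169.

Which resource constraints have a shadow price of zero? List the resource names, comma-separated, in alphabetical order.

clay, glaze

kiln: 165/165 (binding)
wheel time: 114/114 (binding)
glaze: 53/63 (slack 10)
clay: 117/134 (slack 17)
By complementary slackness, a constraint with positive slack has shadow price 0 → clay, glaze.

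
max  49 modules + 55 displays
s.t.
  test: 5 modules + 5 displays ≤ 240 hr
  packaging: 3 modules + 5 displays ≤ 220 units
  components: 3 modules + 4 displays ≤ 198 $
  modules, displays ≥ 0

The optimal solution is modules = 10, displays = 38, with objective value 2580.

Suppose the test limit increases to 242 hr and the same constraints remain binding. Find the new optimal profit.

2596

Binding: test and packaging. Non-binding: components (16 unused).
Since components is not tight, its dual is 0.
From A_Bᵀ y = c: 5·y_test + 3·y_packaging = 49; 5·y_test + 5·y_packaging = 55.
→ y_test = 8 and y_packaging = 3.
Δz = y_test·Δb = 8 × (2) = 16, so new z* = 2580 + 16 = 2596.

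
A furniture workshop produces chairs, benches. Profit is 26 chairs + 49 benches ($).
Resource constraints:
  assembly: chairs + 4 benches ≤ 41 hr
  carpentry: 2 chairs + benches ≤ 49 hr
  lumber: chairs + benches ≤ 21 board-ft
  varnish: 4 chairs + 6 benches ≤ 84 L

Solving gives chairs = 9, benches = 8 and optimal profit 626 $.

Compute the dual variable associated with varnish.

5.5

Check each constraint at x*: assembly 41/41 (tight); carpentry 26/49 (slack 23); lumber 17/21 (slack 4); varnish 84/84 (tight).
Since carpentry, lumber are not tight, their duals are 0.
From A_Bᵀ y = c: 1·y_assembly + 4·y_varnish = 26; 4·y_assembly + 6·y_varnish = 49.
This yields shadow prices y_assembly = 4, y_varnish = 5.5.
Shadow price of varnish = 5.5.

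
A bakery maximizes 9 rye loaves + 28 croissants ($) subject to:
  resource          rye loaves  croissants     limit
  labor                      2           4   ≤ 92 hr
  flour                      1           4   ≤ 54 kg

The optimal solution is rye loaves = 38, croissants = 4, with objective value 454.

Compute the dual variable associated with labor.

Both labor and flour are binding at x*.
The binding rows give the dual system: 2·y_labor + 1·y_flour = 9 and 4·y_labor + 4·y_flour = 28.
→ y_labor = 2 and y_flour = 5.
Shadow price of labor = 2.

2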